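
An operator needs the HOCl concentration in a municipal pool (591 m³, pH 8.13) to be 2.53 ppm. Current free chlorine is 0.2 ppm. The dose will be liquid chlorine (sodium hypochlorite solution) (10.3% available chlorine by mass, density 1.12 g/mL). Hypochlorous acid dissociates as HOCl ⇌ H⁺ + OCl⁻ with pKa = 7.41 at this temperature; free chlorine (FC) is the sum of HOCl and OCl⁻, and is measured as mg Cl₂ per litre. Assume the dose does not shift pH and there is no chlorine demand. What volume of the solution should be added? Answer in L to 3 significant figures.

Volume: 591 m³ = 591,000 L.
[OCl⁻]/[HOCl] = 10^(pH − pKa) = 10^(8.13 − 7.41) = 5.248; fraction as HOCl = 1/(1 + 5.248) = 0.16.
Free chlorine required for 2.53 ppm HOCl: 2.53 / 0.16 = 15.81 ppm.
FC to add: 15.81 − 0.2 = 15.61 mg/L as Cl₂.
Cl₂ equivalent: 15.61 mg/L × 591,000 L = 9224 g.
Product at 10.3% available Cl: 9224 / 0.103 = 89,550 g.
Volume: 89,550 g ÷ 1.12 g/mL = 79,960 mL.

80.0 L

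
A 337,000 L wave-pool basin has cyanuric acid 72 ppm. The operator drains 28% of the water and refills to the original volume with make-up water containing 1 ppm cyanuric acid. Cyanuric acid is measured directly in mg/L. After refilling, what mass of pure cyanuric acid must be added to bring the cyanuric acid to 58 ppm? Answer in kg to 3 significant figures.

1.98 kg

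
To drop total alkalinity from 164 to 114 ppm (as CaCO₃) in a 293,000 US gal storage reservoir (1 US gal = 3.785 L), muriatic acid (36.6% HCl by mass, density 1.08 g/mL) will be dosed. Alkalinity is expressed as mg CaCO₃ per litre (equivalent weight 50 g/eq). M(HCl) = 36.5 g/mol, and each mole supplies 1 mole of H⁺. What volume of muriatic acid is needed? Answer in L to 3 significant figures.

102 L

Volume: 293,000 US gal × 3.785 L/gal = 1,109,005 L.
Alkalinity to neutralize: (164 − 114) = 50 mg/L as CaCO₃ × 1,109,005 L = 55,450 g as CaCO₃.
Equivalents of H⁺ required: 55,450 ÷ 50 g/eq = 1109 eq = 1109 mol HCl.
Mass of HCl: 1109 × 36.5 = 40,480 g.
Mass of 36.6% solution: 40,480 / 0.366 = 110,600 g.
Volume: 110,600 g ÷ 1.08 g/mL = 102,400 mL.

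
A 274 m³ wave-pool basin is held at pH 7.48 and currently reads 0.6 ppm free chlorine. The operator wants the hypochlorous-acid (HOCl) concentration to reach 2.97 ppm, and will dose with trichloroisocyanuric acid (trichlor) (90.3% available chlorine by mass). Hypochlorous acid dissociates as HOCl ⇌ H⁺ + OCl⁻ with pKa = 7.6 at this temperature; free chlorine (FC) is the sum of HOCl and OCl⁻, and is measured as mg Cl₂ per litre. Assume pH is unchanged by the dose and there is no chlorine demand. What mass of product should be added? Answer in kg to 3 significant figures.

1.40 kg

Volume: 274 m³ = 274,000 L.
[OCl⁻]/[HOCl] = 10^(pH − pKa) = 10^(7.48 − 7.6) = 0.7586; fraction as HOCl = 1/(1 + 0.7586) = 0.5686.
Free chlorine required for 2.97 ppm HOCl: 2.97 / 0.5686 = 5.223 ppm.
FC to add: 5.223 − 0.6 = 4.623 mg/L as Cl₂.
Cl₂ equivalent: 4.623 mg/L × 274,000 L = 1267 g.
Product at 90.3% available Cl: 1267 / 0.903 = 1403 g.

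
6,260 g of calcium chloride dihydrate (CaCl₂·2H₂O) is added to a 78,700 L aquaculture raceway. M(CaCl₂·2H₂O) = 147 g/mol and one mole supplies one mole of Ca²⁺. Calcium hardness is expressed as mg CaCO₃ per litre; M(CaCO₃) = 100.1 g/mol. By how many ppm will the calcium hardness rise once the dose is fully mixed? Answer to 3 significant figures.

54.2 ppm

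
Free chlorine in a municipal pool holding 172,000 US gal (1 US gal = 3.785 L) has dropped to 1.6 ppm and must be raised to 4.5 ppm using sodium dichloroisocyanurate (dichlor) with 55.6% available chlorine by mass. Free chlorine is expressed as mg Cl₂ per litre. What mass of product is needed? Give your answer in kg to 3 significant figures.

Volume: 172,000 US gal × 3.785 L/gal = 651,020 L.
Chlorine deficit: 4.5 − 1.6 = 2.9 ppm = 2.9 mg/L as Cl₂.
Cl₂ equivalent needed: 2.9 mg/L × 651,020 L = 1,888,000 mg = 1888 g.
Product at 55.6% available chlorine: 1888 / 0.556 = 3396 g.

3.40 kg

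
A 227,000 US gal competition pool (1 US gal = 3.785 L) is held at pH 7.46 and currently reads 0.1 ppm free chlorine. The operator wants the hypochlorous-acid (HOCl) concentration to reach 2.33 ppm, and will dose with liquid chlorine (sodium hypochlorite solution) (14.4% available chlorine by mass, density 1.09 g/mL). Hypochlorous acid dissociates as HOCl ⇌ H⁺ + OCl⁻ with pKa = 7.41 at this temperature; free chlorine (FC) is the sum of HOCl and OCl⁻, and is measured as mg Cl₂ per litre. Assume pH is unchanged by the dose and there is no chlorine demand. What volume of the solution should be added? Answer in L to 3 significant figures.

26.5 L

Volume: 227,000 US gal × 3.785 L/gal = 859,195 L.
[OCl⁻]/[HOCl] = 10^(pH − pKa) = 10^(7.46 − 7.41) = 1.122; fraction as HOCl = 1/(1 + 1.122) = 0.4712.
Free chlorine required for 2.33 ppm HOCl: 2.33 / 0.4712 = 4.944 ppm.
FC to add: 4.944 − 0.1 = 4.844 mg/L as Cl₂.
Cl₂ equivalent: 4.844 mg/L × 859,195 L = 4162 g.
Product at 14.4% available Cl: 4162 / 0.144 = 28,900 g.
Volume: 28,900 g ÷ 1.09 g/mL = 26,520 mL.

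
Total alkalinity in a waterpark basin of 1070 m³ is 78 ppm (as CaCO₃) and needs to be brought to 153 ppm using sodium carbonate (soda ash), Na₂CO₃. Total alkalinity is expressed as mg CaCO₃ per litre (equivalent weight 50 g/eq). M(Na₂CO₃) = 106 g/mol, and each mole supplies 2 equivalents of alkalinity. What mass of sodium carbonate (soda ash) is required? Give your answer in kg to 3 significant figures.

Volume: 1070 m³ = 1,070,000 L.
Alkalinity to add: (153 − 78) = 75 mg/L as CaCO₃ × 1,070,000 L = 80,250 g as CaCO₃.
Equivalents: 80,250 g ÷ 50 g/eq = 1605 eq.
Each mole of Na₂CO₃ supplies 2 eq, so 1605 / 2 = 802.5 mol.
Mass: 802.5 mol × 106 g/mol = 85,060 g.

85.1 kg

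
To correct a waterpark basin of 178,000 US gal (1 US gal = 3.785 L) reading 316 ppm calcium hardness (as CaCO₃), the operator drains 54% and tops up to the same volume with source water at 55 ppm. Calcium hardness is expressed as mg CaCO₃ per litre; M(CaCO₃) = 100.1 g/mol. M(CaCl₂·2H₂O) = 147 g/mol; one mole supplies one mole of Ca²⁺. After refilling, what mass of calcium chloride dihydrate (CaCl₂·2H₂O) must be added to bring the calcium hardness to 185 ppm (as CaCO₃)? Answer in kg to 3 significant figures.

Volume: 178,000 US gal × 3.785 L/gal = 673,730 L.
After draining 54% and refilling: 316 × 0.46 + 55 × 0.54 = 175.06 ppm.
Deficit to target: 185 − 175.06 = 9.94 mg/L.
As CaCO₃: 9.94 mg/L × 673,730 L = 6697 g; ÷ 100.1 = 66.9 mol Ca²⁺.
Mass: 66.9 × 147 = 9835 g.

9.83 kg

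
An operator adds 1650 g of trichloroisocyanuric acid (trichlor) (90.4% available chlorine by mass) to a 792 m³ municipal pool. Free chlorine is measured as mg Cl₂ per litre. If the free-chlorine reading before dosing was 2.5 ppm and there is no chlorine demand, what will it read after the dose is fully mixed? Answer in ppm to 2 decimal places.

Volume: 792 m³ = 792,000 L.
Available chlorine delivered: 1650 g × 0.904 = 1492 g as Cl₂.
Concentration rise: 1492 g / 792,000 L = 1.883 mg/L = 1.88 ppm.
Final FC: 2.5 + 1.88 = 4.38 ppm.

4.38 ppm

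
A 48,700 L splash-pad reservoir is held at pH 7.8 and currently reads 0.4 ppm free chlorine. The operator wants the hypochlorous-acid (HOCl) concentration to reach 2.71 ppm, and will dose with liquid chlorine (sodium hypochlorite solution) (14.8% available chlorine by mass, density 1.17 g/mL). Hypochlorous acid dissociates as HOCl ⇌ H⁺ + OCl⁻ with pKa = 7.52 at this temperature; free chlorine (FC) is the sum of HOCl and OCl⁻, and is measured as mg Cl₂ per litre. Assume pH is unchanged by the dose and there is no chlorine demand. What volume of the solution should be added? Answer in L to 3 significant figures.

2.10 L

[OCl⁻]/[HOCl] = 10^(pH − pKa) = 10^(7.8 − 7.52) = 1.905; fraction as HOCl = 1/(1 + 1.905) = 0.3442.
Free chlorine required for 2.71 ppm HOCl: 2.71 / 0.3442 = 7.874 ppm.
FC to add: 7.874 − 0.4 = 7.474 mg/L as Cl₂.
Cl₂ equivalent: 7.474 mg/L × 48,700 L = 364 g.
Product at 14.8% available Cl: 364 / 0.148 = 2459 g.
Volume: 2459 g ÷ 1.17 g/mL = 2102 mL.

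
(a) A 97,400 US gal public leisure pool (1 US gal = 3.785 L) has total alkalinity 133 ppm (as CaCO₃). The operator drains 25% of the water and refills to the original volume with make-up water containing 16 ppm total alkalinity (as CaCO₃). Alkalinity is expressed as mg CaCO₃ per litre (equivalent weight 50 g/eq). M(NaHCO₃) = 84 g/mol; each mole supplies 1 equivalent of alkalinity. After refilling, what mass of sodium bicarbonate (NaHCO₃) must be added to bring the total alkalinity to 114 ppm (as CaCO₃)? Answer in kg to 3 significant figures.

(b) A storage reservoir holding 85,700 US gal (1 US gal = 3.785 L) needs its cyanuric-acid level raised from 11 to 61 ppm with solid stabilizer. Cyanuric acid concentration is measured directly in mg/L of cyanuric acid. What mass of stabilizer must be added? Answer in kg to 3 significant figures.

(a) 6.35 kg; (b) 16.2 kg

(a) Volume: 97,400 US gal × 3.785 L/gal = 368,659 L.
(a) After draining 25% and refilling: 133 × 0.75 + 16 × 0.25 = 103.75 ppm.
(a) Deficit to target: 114 − 103.75 = 10.25 mg/L.
(a) As CaCO₃: 10.25 mg/L × 368,659 L = 3779 g; ÷ 50 g/eq ÷ 1 = 75.58 mol NaHCO₃.
(a) Mass: 75.58 × 84 = 6348 g.

(b) Volume: 85,700 US gal × 3.785 L/gal = 324,374 L.
(b) CYA to add: (61 − 11) = 50 mg/L × 324,374 L = 16,220 g cyanuric acid.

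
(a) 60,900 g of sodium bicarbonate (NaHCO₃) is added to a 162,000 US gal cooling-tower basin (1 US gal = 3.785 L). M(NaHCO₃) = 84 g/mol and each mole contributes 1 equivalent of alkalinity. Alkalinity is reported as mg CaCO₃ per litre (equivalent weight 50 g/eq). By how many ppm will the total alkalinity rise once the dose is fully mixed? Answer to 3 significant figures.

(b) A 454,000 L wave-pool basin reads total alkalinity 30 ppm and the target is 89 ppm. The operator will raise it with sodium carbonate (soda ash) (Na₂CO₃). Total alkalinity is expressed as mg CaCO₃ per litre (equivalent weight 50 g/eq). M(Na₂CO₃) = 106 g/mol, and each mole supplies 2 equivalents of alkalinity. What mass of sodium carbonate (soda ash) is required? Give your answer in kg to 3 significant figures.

(a) Volume: 162,000 US gal × 3.785 L/gal = 613,170 L.
(a) Moles of NaHCO₃: 60,900 g ÷ 84 g/mol = 725 mol → 725 eq of alkalinity.
(a) As CaCO₃: 725 eq × 50 g/eq = 36,250 g.
(a) Rise: 36,250 g / 613,170 L × 1000 = 59.12 mg/L.

(b) Alkalinity to add: (89 − 30) = 59 mg/L as CaCO₃ × 454,000 L = 26,790 g as CaCO₃.
(b) Equivalents: 26,790 g ÷ 50 g/eq = 535.7 eq.
(b) Each mole of Na₂CO₃ supplies 2 eq, so 535.7 / 2 = 267.9 mol.
(b) Mass: 267.9 mol × 106 g/mol = 28,390 g.

(a) 59.1 ppm; (b) 28.4 kg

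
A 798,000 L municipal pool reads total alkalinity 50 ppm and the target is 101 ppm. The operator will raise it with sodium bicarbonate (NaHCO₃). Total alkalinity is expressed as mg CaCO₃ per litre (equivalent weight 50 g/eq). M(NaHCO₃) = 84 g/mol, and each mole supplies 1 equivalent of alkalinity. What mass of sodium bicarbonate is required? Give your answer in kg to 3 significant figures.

Alkalinity to add: (101 − 50) = 51 mg/L as CaCO₃ × 798,000 L = 40,700 g as CaCO₃.
Equivalents: 40,700 g ÷ 50 g/eq = 814 eq.
NaHCO₃ supplies 1 eq per mole → 814 mol.
Mass: 814 mol × 84 g/mol = 68,370 g.

68.4 kg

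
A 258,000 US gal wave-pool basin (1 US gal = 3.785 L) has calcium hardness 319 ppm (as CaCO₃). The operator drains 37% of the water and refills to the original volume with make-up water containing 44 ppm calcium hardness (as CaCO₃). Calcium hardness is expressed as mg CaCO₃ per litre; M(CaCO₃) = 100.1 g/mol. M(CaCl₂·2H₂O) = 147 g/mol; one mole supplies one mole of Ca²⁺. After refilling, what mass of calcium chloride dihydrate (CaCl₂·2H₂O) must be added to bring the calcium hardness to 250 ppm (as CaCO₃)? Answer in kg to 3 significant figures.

47.0 kg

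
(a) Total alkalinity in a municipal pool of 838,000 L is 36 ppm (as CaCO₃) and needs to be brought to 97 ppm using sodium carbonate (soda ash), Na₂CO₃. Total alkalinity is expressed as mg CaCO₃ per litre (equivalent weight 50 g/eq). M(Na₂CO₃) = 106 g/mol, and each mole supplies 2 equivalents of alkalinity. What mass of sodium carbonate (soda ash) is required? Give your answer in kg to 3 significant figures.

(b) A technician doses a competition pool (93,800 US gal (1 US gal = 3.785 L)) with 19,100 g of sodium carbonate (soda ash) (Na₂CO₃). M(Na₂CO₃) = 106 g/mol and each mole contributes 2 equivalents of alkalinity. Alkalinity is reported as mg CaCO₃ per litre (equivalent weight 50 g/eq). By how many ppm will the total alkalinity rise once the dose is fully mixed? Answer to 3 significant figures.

(a) 54.2 kg; (b) 50.8 ppm

(a) Alkalinity to add: (97 − 36) = 61 mg/L as CaCO₃ × 838,000 L = 51,120 g as CaCO₃.
(a) Equivalents: 51,120 g ÷ 50 g/eq = 1022 eq.
(a) Each mole of Na₂CO₃ supplies 2 eq, so 1022 / 2 = 511.2 mol.
(a) Mass: 511.2 mol × 106 g/mol = 54,190 g.

(b) Volume: 93,800 US gal × 3.785 L/gal = 355,033 L.
(b) Moles of Na₂CO₃: 19,100 g ÷ 106 g/mol = 180.2 mol → 360.4 eq of alkalinity.
(b) As CaCO₃: 360.4 eq × 50 g/eq = 18,020 g.
(b) Rise: 18,020 g / 355,033 L × 1000 = 50.75 mg/L.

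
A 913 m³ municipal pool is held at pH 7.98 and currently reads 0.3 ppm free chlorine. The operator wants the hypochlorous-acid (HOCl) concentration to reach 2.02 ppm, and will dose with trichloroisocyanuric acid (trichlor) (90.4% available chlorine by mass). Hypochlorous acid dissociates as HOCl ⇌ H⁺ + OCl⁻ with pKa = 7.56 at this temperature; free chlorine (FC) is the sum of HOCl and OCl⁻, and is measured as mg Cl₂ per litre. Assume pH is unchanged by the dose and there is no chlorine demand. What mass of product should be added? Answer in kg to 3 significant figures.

Volume: 913 m³ = 913,000 L.
[OCl⁻]/[HOCl] = 10^(pH − pKa) = 10^(7.98 − 7.56) = 2.63; fraction as HOCl = 1/(1 + 2.63) = 0.2755.
Free chlorine required for 2.02 ppm HOCl: 2.02 / 0.2755 = 7.333 ppm.
FC to add: 7.333 − 0.3 = 7.033 mg/L as Cl₂.
Cl₂ equivalent: 7.033 mg/L × 913,000 L = 6421 g.
Product at 90.4% available Cl: 6421 / 0.904 = 7103 g.

7.10 kg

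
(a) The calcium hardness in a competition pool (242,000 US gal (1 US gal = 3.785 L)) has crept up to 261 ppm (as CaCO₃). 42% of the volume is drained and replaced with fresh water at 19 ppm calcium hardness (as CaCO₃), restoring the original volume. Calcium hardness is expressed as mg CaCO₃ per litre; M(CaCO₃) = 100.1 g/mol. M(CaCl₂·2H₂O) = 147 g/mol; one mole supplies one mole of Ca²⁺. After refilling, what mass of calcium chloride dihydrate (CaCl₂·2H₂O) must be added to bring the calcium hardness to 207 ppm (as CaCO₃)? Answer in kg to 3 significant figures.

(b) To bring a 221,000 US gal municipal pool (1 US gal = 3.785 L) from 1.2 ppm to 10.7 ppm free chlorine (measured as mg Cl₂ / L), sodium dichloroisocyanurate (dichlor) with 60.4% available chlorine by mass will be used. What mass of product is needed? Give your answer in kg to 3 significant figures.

(a) 64.1 kg; (b) 13.2 kg

(a) Volume: 242,000 US gal × 3.785 L/gal = 915,970 L.
(a) After draining 42% and refilling: 261 × 0.58 + 19 × 0.42 = 159.36 ppm.
(a) Deficit to target: 207 − 159.36 = 47.64 mg/L.
(a) As CaCO₃: 47.64 mg/L × 915,970 L = 43,640 g; ÷ 100.1 = 435.9 mol Ca²⁺.
(a) Mass: 435.9 × 147 = 64,080 g.

(b) Volume: 221,000 US gal × 3.785 L/gal = 836,485 L.
(b) Chlorine deficit: 10.7 − 1.2 = 9.5 ppm = 9.5 mg/L as Cl₂.
(b) Cl₂ equivalent needed: 9.5 mg/L × 836,485 L = 7,947,000 mg = 7947 g.
(b) Product at 60.4% available chlorine: 7947 / 0.604 = 13,160 g.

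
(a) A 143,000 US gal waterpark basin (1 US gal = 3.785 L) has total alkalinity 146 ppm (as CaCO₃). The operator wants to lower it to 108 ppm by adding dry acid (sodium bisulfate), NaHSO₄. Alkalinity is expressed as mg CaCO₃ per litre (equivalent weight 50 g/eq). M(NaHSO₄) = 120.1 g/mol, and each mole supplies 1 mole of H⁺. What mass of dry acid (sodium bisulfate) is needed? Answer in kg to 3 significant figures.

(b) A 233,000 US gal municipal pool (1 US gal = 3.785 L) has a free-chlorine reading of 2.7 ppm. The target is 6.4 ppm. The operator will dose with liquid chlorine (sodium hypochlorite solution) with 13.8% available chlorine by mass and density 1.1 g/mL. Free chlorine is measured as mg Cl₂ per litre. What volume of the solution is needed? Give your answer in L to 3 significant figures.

(a) Volume: 143,000 US gal × 3.785 L/gal = 541,255 L.
(a) Alkalinity to neutralize: (146 − 108) = 38 mg/L as CaCO₃ × 541,255 L = 20,570 g as CaCO₃.
(a) Equivalents of H⁺ required: 20,570 ÷ 50 g/eq = 411.4 eq = 411.4 mol NaHSO₄.
(a) Mass of NaHSO₄: 411.4 × 120.1 = 49,400 g.

(b) Volume: 233,000 US gal × 3.785 L/gal = 881,905 L.
(b) Chlorine deficit: 6.4 − 2.7 = 3.7 ppm = 3.7 mg/L as Cl₂.
(b) Cl₂ equivalent needed: 3.7 mg/L × 881,905 L = 3,263,000 mg = 3263 g.
(b) Product at 13.8% available chlorine: 3263 / 0.138 = 23,650 g.
(b) Volume at density 1.1 g/mL: 23,650 g ÷ 1.1 g/mL = 21,500 mL.

(a) 49.4 kg; (b) 21.5 L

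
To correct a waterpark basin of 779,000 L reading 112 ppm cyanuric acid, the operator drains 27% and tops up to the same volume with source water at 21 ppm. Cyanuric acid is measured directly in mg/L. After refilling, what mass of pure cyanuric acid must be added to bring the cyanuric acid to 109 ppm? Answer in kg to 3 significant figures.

After draining 27% and refilling: 112 × 0.73 + 21 × 0.27 = 87.43 ppm.
Deficit to target: 109 − 87.43 = 21.57 mg/L.
Mass: 21.57 mg/L × 779,000 L = 16,800 g cyanuric acid.

16.8 kg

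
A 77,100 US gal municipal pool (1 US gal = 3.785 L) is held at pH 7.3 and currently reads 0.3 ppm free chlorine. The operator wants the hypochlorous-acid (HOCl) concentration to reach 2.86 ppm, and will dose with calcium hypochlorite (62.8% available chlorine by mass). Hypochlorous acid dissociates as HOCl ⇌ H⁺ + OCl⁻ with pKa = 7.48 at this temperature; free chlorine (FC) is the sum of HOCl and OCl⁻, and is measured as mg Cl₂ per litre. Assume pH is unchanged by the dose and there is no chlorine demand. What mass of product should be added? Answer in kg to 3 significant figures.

2.07 kg

Volume: 77,100 US gal × 3.785 L/gal = 291,824 L.
[OCl⁻]/[HOCl] = 10^(pH − pKa) = 10^(7.3 − 7.48) = 0.6607; fraction as HOCl = 1/(1 + 0.6607) = 0.6022.
Free chlorine required for 2.86 ppm HOCl: 2.86 / 0.6022 = 4.75 ppm.
FC to add: 4.75 − 0.3 = 4.45 mg/L as Cl₂.
Cl₂ equivalent: 4.45 mg/L × 291,824 L = 1298 g.
Product at 62.8% available Cl: 1298 / 0.628 = 2068 g.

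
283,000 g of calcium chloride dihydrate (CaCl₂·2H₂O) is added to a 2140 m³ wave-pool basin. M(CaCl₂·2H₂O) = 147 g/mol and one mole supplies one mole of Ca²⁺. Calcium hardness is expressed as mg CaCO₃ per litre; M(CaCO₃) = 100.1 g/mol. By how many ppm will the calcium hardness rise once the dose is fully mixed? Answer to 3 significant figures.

Volume: 2140 m³ = 2,140,000 L.
Moles of Ca²⁺: 283,000 g ÷ 147 g/mol = 1925 mol.
As CaCO₃: 1925 mol × 100.1 g/mol = 192,700 g.
Rise: 192,700 g / 2,140,000 L × 1000 = 90.05 mg/L.

90.1 ppm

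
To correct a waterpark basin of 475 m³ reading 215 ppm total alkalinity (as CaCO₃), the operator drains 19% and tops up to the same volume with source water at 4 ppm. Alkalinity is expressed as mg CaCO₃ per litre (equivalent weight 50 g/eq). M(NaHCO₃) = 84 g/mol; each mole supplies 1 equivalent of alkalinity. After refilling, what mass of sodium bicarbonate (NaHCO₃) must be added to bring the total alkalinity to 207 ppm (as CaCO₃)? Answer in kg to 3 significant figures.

Volume: 475 m³ = 475,000 L.
After draining 19% and refilling: 215 × 0.81 + 4 × 0.19 = 174.91 ppm.
Deficit to target: 207 − 174.91 = 32.09 mg/L.
As CaCO₃: 32.09 mg/L × 475,000 L = 15,240 g; ÷ 50 g/eq ÷ 1 = 304.9 mol NaHCO₃.
Mass: 304.9 × 84 = 25,610 g.

25.6 kg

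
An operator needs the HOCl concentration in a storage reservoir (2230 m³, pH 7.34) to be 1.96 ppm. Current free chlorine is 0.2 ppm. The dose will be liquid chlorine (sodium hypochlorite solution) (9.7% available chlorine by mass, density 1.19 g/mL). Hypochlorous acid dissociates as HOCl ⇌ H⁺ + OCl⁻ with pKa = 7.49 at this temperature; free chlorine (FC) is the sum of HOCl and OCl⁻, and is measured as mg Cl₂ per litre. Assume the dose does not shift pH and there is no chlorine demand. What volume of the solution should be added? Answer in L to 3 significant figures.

60.8 L

Volume: 2230 m³ = 2,230,000 L.
[OCl⁻]/[HOCl] = 10^(pH − pKa) = 10^(7.34 − 7.49) = 0.7079; fraction as HOCl = 1/(1 + 0.7079) = 0.5855.
Free chlorine required for 1.96 ppm HOCl: 1.96 / 0.5855 = 3.348 ppm.
FC to add: 3.348 − 0.2 = 3.148 mg/L as Cl₂.
Cl₂ equivalent: 3.148 mg/L × 2,230,000 L = 7019 g.
Product at 9.7% available Cl: 7019 / 0.097 = 72,360 g.
Volume: 72,360 g ÷ 1.19 g/mL = 60,810 mL.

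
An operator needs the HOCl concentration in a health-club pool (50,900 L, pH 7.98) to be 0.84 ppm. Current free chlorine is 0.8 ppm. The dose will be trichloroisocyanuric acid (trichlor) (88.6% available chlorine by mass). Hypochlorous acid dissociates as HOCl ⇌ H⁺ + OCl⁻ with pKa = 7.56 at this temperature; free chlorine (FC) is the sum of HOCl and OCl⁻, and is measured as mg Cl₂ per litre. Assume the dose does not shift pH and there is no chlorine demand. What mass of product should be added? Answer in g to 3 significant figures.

129 g

[OCl⁻]/[HOCl] = 10^(pH − pKa) = 10^(7.98 − 7.56) = 2.63; fraction as HOCl = 1/(1 + 2.63) = 0.2755.
Free chlorine required for 0.84 ppm HOCl: 0.84 / 0.2755 = 3.049 ppm.
FC to add: 3.049 − 0.8 = 2.249 mg/L as Cl₂.
Cl₂ equivalent: 2.249 mg/L × 50,900 L = 114.5 g.
Product at 88.6% available Cl: 114.5 / 0.886 = 129.2 g.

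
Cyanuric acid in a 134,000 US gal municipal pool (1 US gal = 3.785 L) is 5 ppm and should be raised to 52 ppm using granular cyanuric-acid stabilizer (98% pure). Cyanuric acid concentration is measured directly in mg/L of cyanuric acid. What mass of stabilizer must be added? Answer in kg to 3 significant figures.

Volume: 134,000 US gal × 3.785 L/gal = 507,190 L.
CYA to add: (52 − 5) = 47 mg/L × 507,190 L = 23,840 g cyanuric acid.
At 98% purity: 23,840 / 0.98 = 24,320 g product.

24.3 kg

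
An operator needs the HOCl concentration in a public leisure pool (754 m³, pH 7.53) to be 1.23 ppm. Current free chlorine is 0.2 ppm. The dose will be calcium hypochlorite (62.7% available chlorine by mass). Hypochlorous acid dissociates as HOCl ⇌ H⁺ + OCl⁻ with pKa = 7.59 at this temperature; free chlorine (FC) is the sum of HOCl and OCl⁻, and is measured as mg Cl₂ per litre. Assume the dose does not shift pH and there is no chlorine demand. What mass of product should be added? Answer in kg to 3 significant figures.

2.53 kg

Volume: 754 m³ = 754,000 L.
[OCl⁻]/[HOCl] = 10^(pH − pKa) = 10^(7.53 − 7.59) = 0.871; fraction as HOCl = 1/(1 + 0.871) = 0.5345.
Free chlorine required for 1.23 ppm HOCl: 1.23 / 0.5345 = 2.301 ppm.
FC to add: 2.301 − 0.2 = 2.101 mg/L as Cl₂.
Cl₂ equivalent: 2.101 mg/L × 754,000 L = 1584 g.
Product at 62.7% available Cl: 1584 / 0.627 = 2527 g.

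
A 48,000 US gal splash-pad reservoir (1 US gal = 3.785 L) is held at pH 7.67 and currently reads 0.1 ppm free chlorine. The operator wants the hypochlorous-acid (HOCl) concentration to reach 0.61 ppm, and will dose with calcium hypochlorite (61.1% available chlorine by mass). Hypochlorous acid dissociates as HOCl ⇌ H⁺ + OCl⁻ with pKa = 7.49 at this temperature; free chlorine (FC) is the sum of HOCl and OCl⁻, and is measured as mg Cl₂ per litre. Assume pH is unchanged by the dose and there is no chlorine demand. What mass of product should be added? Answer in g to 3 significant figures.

426 g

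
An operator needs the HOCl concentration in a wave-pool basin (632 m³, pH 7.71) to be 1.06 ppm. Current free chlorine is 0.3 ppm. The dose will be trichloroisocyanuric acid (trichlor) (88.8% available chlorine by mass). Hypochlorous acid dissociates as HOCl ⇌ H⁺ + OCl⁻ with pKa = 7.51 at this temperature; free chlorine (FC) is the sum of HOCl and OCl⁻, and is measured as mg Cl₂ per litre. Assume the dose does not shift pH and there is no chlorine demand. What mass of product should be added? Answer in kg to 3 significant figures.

Volume: 632 m³ = 632,000 L.
[OCl⁻]/[HOCl] = 10^(pH − pKa) = 10^(7.71 − 7.51) = 1.585; fraction as HOCl = 1/(1 + 1.585) = 0.3869.
Free chlorine required for 1.06 ppm HOCl: 1.06 / 0.3869 = 2.74 ppm.
FC to add: 2.74 − 0.3 = 2.44 mg/L as Cl₂.
Cl₂ equivalent: 2.44 mg/L × 632,000 L = 1542 g.
Product at 88.8% available Cl: 1542 / 0.888 = 1737 g.

1.74 kg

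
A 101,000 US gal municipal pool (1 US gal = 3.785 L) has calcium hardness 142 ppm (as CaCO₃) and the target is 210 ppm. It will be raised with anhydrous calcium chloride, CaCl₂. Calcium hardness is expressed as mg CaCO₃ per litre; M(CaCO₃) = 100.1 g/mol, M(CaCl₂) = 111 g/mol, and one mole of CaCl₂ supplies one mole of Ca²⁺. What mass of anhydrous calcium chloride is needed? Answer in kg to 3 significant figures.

28.8 kg

Volume: 101,000 US gal × 3.785 L/gal = 382,285 L.
Hardness to add: (210 − 142) = 68 mg/L as CaCO₃ × 382,285 L = 26,000 g as CaCO₃.
Moles of Ca²⁺ (1 mol Ca²⁺ ≡ 1 mol CaCO₃): 26,000 / 100.1 g/mol = 259.7 mol.
Mass of CaCl₂: 259.7 × 111 = 28,830 g.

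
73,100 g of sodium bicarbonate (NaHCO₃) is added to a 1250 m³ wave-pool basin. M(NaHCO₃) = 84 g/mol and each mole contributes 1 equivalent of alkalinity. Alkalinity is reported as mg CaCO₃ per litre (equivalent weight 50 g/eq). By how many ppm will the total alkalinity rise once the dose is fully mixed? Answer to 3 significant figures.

Volume: 1250 m³ = 1,250,000 L.
Moles of NaHCO₃: 73,100 g ÷ 84 g/mol = 870.2 mol → 870.2 eq of alkalinity.
As CaCO₃: 870.2 eq × 50 g/eq = 43,510 g.
Rise: 43,510 g / 1,250,000 L × 1000 = 34.81 mg/L.

34.8 ppm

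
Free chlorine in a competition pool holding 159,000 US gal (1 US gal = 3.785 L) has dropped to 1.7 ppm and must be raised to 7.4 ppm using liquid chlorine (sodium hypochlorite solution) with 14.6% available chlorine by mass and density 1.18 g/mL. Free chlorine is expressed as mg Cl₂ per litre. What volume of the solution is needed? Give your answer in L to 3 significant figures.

19.9 L

Volume: 159,000 US gal × 3.785 L/gal = 601,815 L.
Chlorine deficit: 7.4 − 1.7 = 5.7 ppm = 5.7 mg/L as Cl₂.
Cl₂ equivalent needed: 5.7 mg/L × 601,815 L = 3,430,000 mg = 3430 g.
Product at 14.6% available chlorine: 3430 / 0.146 = 23,500 g.
Volume at density 1.18 g/mL: 23,500 g ÷ 1.18 g/mL = 19,910 mL.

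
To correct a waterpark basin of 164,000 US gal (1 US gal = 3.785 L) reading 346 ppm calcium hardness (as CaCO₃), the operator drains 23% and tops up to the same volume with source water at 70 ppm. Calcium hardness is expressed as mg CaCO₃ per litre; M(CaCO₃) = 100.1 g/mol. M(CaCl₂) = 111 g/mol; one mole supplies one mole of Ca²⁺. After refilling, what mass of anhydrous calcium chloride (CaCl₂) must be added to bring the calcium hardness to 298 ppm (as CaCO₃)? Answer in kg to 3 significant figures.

10.7 kg

Volume: 164,000 US gal × 3.785 L/gal = 620,740 L.
After draining 23% and refilling: 346 × 0.77 + 70 × 0.23 = 282.52 ppm.
Deficit to target: 298 − 282.52 = 15.48 mg/L.
As CaCO₃: 15.48 mg/L × 620,740 L = 9609 g; ÷ 100.1 = 95.99 mol Ca²⁺.
Mass: 95.99 × 111 = 10,660 g.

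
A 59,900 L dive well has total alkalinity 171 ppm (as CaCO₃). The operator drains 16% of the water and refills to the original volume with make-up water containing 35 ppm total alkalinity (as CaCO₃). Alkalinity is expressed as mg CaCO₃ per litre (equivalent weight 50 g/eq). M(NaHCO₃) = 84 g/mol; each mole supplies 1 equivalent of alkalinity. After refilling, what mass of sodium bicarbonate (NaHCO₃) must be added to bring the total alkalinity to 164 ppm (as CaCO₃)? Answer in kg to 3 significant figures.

1.49 kg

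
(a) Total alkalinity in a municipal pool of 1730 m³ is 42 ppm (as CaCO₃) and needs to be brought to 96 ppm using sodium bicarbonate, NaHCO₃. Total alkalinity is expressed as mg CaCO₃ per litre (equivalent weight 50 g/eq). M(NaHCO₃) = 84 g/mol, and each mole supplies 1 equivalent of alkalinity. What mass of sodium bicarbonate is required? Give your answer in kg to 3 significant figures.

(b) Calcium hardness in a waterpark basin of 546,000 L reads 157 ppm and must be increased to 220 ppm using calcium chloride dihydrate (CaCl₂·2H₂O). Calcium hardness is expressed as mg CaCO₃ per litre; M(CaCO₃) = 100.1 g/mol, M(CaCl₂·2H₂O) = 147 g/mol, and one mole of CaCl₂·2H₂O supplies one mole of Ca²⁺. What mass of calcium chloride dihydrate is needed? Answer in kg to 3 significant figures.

(a) 157 kg; (b) 50.5 kg

(a) Volume: 1730 m³ = 1,730,000 L.
(a) Alkalinity to add: (96 − 42) = 54 mg/L as CaCO₃ × 1,730,000 L = 93,420 g as CaCO₃.
(a) Equivalents: 93,420 g ÷ 50 g/eq = 1868 eq.
(a) NaHCO₃ supplies 1 eq per mole → 1868 mol.
(a) Mass: 1868 mol × 84 g/mol = 156,900 g.

(b) Hardness to add: (220 − 157) = 63 mg/L as CaCO₃ × 546,000 L = 34,400 g as CaCO₃.
(b) Moles of Ca²⁺ (1 mol Ca²⁺ ≡ 1 mol CaCO₃): 34,400 / 100.1 g/mol = 343.6 mol.
(b) Mass of CaCl₂·2H₂O: 343.6 × 147 = 50,510 g.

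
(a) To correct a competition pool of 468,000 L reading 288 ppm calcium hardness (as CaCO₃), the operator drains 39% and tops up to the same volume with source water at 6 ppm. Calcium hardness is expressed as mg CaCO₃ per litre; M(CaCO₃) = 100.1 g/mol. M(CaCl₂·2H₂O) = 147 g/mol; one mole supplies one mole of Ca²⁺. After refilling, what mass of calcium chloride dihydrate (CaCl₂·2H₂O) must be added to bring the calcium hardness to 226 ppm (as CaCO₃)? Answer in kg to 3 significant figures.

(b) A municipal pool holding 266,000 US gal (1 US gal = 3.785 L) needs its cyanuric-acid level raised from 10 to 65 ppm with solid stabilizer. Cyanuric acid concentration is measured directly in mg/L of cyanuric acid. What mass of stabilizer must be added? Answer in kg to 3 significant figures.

(a) 33.0 kg; (b) 55.4 kg

(a) After draining 39% and refilling: 288 × 0.61 + 6 × 0.39 = 178.02 ppm.
(a) Deficit to target: 226 − 178.02 = 47.98 mg/L.
(a) As CaCO₃: 47.98 mg/L × 468,000 L = 22,450 g; ÷ 100.1 = 224.3 mol Ca²⁺.
(a) Mass: 224.3 × 147 = 32,980 g.

(b) Volume: 266,000 US gal × 3.785 L/gal = 1,006,810 L.
(b) CYA to add: (65 − 10) = 55 mg/L × 1,006,810 L = 55,370 g cyanuric acid.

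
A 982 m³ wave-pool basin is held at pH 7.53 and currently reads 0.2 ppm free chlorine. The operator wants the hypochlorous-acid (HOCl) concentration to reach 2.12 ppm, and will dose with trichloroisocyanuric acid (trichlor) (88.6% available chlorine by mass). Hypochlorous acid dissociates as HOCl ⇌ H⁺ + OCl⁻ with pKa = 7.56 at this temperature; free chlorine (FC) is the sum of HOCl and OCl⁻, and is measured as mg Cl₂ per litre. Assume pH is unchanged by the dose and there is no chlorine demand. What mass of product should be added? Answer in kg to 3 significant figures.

4.32 kg

Volume: 982 m³ = 982,000 L.
[OCl⁻]/[HOCl] = 10^(pH − pKa) = 10^(7.53 − 7.56) = 0.9333; fraction as HOCl = 1/(1 + 0.9333) = 0.5173.
Free chlorine required for 2.12 ppm HOCl: 2.12 / 0.5173 = 4.098 ppm.
FC to add: 4.098 − 0.2 = 3.898 mg/L as Cl₂.
Cl₂ equivalent: 3.898 mg/L × 982,000 L = 3828 g.
Product at 88.6% available Cl: 3828 / 0.886 = 4321 g.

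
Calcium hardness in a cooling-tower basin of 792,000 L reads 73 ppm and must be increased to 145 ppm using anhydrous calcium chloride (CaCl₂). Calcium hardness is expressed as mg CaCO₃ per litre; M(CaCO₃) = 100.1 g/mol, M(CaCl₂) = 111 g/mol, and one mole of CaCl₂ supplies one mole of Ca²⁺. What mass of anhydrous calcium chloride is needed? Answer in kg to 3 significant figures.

Hardness to add: (145 − 73) = 72 mg/L as CaCO₃ × 792,000 L = 57,020 g as CaCO₃.
Moles of Ca²⁺ (1 mol Ca²⁺ ≡ 1 mol CaCO₃): 57,020 / 100.1 g/mol = 569.7 mol.
Mass of CaCl₂: 569.7 × 111 = 63,230 g.

63.2 kg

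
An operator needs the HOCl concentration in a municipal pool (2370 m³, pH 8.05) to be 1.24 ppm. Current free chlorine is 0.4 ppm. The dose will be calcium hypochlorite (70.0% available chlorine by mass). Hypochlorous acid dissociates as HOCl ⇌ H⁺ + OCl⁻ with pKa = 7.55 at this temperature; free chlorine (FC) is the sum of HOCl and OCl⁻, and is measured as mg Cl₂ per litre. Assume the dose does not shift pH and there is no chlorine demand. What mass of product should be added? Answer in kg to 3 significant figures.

16.1 kg

Volume: 2370 m³ = 2,370,000 L.
[OCl⁻]/[HOCl] = 10^(pH − pKa) = 10^(8.05 − 7.55) = 3.162; fraction as HOCl = 1/(1 + 3.162) = 0.2403.
Free chlorine required for 1.24 ppm HOCl: 1.24 / 0.2403 = 5.161 ppm.
FC to add: 5.161 − 0.4 = 4.761 mg/L as Cl₂.
Cl₂ equivalent: 4.761 mg/L × 2,370,000 L = 11,280 g.
Product at 70.0% available Cl: 11,280 / 0.7 = 16,120 g.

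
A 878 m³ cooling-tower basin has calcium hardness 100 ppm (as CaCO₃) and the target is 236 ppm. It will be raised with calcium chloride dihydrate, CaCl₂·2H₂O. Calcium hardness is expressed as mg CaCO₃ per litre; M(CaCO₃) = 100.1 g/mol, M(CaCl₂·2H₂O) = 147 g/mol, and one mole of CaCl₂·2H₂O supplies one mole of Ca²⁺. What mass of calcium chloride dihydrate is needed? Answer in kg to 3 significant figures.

175 kg

Volume: 878 m³ = 878,000 L.
Hardness to add: (236 − 100) = 136 mg/L as CaCO₃ × 878,000 L = 119,400 g as CaCO₃.
Moles of Ca²⁺ (1 mol Ca²⁺ ≡ 1 mol CaCO₃): 119,400 / 100.1 g/mol = 1193 mol.
Mass of CaCl₂·2H₂O: 1193 × 147 = 175,400 g.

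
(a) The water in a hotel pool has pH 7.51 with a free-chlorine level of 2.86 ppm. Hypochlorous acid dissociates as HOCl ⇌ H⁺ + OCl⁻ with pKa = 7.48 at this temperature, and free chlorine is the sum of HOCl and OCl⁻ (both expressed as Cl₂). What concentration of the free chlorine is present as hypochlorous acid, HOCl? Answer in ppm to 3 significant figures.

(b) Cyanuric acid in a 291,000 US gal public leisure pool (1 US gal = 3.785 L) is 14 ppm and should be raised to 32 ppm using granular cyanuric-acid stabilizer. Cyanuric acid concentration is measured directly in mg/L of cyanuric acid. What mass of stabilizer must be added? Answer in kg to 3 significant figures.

(a) [OCl⁻]/[HOCl] = 10^(pH − pKa) = 10^(7.51 − 7.48) = 10^0.03 = 1.072.
(a) Fraction as HOCl = 1 / (1 + 1.072) = 0.4827.
(a) HOCl = 0.4827 × 2.86 ppm = 1.381 ppm.

(b) Volume: 291,000 US gal × 3.785 L/gal = 1,101,435 L.
(b) CYA to add: (32 − 14) = 18 mg/L × 1,101,435 L = 19,830 g cyanuric acid.

(a) 1.38 ppm; (b) 19.8 kg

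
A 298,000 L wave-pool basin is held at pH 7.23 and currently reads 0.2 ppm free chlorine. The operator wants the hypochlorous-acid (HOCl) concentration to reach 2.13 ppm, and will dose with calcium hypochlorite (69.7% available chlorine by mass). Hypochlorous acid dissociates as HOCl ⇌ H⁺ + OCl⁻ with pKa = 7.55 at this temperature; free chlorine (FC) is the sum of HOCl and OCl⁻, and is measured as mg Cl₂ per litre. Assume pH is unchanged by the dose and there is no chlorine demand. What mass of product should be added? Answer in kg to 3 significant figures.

1.26 kg

[OCl⁻]/[HOCl] = 10^(pH − pKa) = 10^(7.23 − 7.55) = 0.4786; fraction as HOCl = 1/(1 + 0.4786) = 0.6763.
Free chlorine required for 2.13 ppm HOCl: 2.13 / 0.6763 = 3.149 ppm.
FC to add: 3.149 − 0.2 = 2.949 mg/L as Cl₂.
Cl₂ equivalent: 2.949 mg/L × 298,000 L = 878.9 g.
Product at 69.7% available Cl: 878.9 / 0.697 = 1261 g.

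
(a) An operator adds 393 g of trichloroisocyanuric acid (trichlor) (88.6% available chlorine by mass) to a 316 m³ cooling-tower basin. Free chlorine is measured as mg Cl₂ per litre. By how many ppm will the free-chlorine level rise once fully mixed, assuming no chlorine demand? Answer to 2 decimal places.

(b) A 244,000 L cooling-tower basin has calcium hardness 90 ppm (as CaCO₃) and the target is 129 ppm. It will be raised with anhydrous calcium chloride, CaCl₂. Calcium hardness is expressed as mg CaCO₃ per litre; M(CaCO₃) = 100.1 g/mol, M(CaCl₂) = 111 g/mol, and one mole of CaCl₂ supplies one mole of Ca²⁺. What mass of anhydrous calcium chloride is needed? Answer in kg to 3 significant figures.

(a) Volume: 316 m³ = 316,000 L.
(a) Available chlorine delivered: 393 g × 0.886 = 348.2 g as Cl₂.
(a) Concentration rise: 348.2 g / 316,000 L = 1.102 mg/L = 1.10 ppm.

(b) Hardness to add: (129 − 90) = 39 mg/L as CaCO₃ × 244,000 L = 9516 g as CaCO₃.
(b) Moles of Ca²⁺ (1 mol Ca²⁺ ≡ 1 mol CaCO₃): 9516 / 100.1 g/mol = 95.06 mol.
(b) Mass of CaCl₂: 95.06 × 111 = 10,550 g.

(a) 1.10 ppm; (b) 10.6 kg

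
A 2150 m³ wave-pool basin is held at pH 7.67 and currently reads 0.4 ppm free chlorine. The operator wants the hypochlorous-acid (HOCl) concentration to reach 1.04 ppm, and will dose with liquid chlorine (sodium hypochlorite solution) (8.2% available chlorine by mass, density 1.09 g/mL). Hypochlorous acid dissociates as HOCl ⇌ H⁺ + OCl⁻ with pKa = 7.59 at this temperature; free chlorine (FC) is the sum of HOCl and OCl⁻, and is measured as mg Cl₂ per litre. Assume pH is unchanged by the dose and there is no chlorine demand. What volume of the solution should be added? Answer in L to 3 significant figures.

Volume: 2150 m³ = 2,150,000 L.
[OCl⁻]/[HOCl] = 10^(pH − pKa) = 10^(7.67 − 7.59) = 1.202; fraction as HOCl = 1/(1 + 1.202) = 0.4541.
Free chlorine required for 1.04 ppm HOCl: 1.04 / 0.4541 = 2.29 ppm.
FC to add: 2.29 − 0.4 = 1.89 mg/L as Cl₂.
Cl₂ equivalent: 1.89 mg/L × 2,150,000 L = 4064 g.
Product at 8.2% available Cl: 4064 / 0.082 = 49,560 g.
Volume: 49,560 g ÷ 1.09 g/mL = 45,470 mL.

45.5 L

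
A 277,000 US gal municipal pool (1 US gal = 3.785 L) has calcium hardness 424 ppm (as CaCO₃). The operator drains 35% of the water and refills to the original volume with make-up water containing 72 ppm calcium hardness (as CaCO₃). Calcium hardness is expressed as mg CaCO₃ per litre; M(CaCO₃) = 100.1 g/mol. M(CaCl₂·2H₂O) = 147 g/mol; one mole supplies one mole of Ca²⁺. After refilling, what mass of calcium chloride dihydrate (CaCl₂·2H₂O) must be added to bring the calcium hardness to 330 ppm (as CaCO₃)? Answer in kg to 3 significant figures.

45.0 kg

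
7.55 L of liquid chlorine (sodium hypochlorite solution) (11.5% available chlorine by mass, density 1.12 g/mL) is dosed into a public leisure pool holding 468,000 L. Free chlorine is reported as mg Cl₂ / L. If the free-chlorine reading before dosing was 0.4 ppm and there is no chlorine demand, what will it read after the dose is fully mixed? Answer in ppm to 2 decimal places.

Mass of solution: 7.55 L × 1000 mL/L × 1.12 g/mL = 8456 g.
Available chlorine delivered: 8456 g × 0.115 = 972.4 g as Cl₂.
Concentration rise: 972.4 g / 468,000 L = 2.078 mg/L = 2.08 ppm.
Final FC: 0.4 + 2.08 = 2.48 ppm.

2.48 ppm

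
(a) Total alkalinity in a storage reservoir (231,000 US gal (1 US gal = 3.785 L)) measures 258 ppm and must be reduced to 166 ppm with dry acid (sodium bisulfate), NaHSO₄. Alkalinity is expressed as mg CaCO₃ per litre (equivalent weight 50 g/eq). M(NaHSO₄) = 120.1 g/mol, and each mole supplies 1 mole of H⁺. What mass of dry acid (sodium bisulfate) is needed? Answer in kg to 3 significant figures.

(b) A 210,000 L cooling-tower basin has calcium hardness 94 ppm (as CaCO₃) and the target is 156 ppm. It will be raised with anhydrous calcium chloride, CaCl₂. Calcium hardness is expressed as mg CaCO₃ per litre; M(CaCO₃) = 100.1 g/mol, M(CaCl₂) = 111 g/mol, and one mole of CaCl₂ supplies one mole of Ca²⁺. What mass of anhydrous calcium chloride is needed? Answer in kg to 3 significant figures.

(a) 193 kg; (b) 14.4 kg

(a) Volume: 231,000 US gal × 3.785 L/gal = 874,335 L.
(a) Alkalinity to neutralize: (258 − 166) = 92 mg/L as CaCO₃ × 874,335 L = 80,440 g as CaCO₃.
(a) Equivalents of H⁺ required: 80,440 ÷ 50 g/eq = 1609 eq = 1609 mol NaHSO₄.
(a) Mass of NaHSO₄: 1609 × 120.1 = 193,200 g.

(b) Hardness to add: (156 − 94) = 62 mg/L as CaCO₃ × 210,000 L = 13,020 g as CaCO₃.
(b) Moles of Ca²⁺ (1 mol Ca²⁺ ≡ 1 mol CaCO₃): 13,020 / 100.1 g/mol = 130.1 mol.
(b) Mass of CaCl₂: 130.1 × 111 = 14,440 g.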